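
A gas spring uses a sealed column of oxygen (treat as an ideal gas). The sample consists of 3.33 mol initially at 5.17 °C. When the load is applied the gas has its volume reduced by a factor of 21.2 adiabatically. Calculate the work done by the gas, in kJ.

W ≈ -46.1 kJ

For a reversible adiabat TV^(γ−1) is constant, so T₂ = T₁ (V₁/V₂)^(γ−1).
γ = 7/5 for a diatomic ideal gas, so γ−1 = 2/5.
T₁ = 5.17 °C = 278.3 K.
T₂ = 278.3 × 21.2^(2/5) = 944.2 K.
Q = 0, so ΔU = W_on_gas = nCᵥΔT with Cᵥ = R/(γ−1) = 20.79 J/(mol·K).
ΔU = 3.33 × 20.79 × (944.2 − 278.3) = 46090 J.
Work done by the gas = −ΔU = -46090 J.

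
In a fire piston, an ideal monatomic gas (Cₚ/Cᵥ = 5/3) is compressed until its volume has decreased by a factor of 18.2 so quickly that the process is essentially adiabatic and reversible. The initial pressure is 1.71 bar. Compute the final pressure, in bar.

Since PV^γ is constant along a reversible adiabat, P₂ = P₁ (V₁/V₂)^γ.
P₂ = 1.71 × 18.2^(5/3) = 215.3 bar.

P₂ ≈ 215 bar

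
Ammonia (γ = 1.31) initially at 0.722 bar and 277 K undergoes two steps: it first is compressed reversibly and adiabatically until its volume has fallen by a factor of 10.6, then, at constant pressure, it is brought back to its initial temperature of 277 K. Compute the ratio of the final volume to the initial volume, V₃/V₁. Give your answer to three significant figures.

V₃/V₁ ≈ 0.0454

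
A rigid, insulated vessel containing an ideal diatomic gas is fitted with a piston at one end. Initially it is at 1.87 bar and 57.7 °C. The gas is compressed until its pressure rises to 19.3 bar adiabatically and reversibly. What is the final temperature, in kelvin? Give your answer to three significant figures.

Adiabatic: T₂/T₁ = (P₂/P₁)^((γ−1)/γ).
For a diatomic ideal gas γ = 7/5, so (γ−1)/γ = 2/7.
T₁ = 57.7 °C = 330.8 K.
T₂ = 330.8 × (19.3/1.87)^(2/7) = 644.6 K.

T₂ ≈ 645 K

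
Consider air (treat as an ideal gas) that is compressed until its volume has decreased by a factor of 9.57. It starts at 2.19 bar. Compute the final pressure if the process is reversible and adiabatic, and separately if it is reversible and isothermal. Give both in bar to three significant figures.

For a diatomic ideal gas γ = 7/5.
Isothermal: P₂ = P₁(V₁/V₂) = 2.19×9.57 = 20.96 bar.
Adiabatic: P₂ = P₁(V₁/V₂)^γ = 2.19×9.57^(7/5) = 51.73 bar.

adiabatic: 51.7 bar; isothermal: 21.0 bar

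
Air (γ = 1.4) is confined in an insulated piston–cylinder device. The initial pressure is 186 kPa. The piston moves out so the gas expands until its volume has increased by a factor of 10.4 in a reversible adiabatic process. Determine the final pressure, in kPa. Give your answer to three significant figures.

P₂ ≈ 7.01 kPa

Since PV^γ is constant along a reversible adiabat, P₂ = P₁ (V₁/V₂)^γ.
P₂ = 186 × (1/10.4)^(1.4) = 7.009 kPa.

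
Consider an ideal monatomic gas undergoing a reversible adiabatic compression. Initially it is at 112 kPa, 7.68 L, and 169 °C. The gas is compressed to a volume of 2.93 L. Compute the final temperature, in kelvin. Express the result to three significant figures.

T₂ ≈ 841 K

For a reversible adiabat TV^(γ−1) is constant, so T₂ = T₁ (V₁/V₂)^(γ−1).
γ = 5/3 for a monatomic ideal gas.
T₁ = 169 °C = 442.1 K.
T₂ = 442.1 × (7.68/2.93)^(2/3) = 840.6 K.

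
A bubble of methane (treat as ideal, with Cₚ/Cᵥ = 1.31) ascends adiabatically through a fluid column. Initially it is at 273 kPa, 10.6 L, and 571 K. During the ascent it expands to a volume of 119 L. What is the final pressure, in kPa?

P₂ ≈ 11.5 kPa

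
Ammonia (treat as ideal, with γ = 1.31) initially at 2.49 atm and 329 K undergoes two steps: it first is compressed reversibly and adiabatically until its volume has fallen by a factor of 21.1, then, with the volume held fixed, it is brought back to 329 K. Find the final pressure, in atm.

Adiabatic step (PV^γ = const): P₂ = 2.49×21.1^(1.31) = 135.2 atm; T₂ = 329×21.1^(0.31) = 846.7 K.
Isochoric: P₃ = P₂(T₃/T₂) = 135.2 × (329/846.7) = 52.54 atm.

P₃ ≈ 52.5 atm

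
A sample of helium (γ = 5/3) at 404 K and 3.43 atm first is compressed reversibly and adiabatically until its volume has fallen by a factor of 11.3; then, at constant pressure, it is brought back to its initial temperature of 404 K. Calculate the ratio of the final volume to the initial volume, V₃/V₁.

Adiabatic step: V₂/V₁ = 0.0885; T₂ = T₁·11.3^(2/3) = 2034 K.
Isobaric step: V₃/V₂ = T₃/T₂ = 404/2034.
V₃/V₁ = (V₂/V₁)(V₃/V₂) = 0.0885 × (404/2034) = 0.01757.

V₃/V₁ ≈ 0.0176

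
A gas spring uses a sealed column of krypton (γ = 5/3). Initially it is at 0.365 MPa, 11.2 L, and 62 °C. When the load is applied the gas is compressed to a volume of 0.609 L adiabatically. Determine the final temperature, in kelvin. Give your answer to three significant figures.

T₂ ≈ 2340 K

Adiabatic: T₁V₁^(γ−1) = T₂V₂^(γ−1) ⇒ T₂ = T₁ (V₁/V₂)^(γ−1).
T₁ = 62 °C = 335.1 K.
T₂ = 335.1 × (11.2/0.609)^(2/3) = 2335 K.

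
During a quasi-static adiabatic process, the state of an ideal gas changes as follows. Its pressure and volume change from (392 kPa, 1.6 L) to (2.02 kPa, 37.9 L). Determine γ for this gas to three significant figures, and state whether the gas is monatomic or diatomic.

PV^γ = const ⇒ γ = ln(P₂/P₁) / ln(V₁/V₂).
γ = ln(2.02/392) / ln(1.6/37.9) = 1.665.
γ ≈ 1.66 is close to 5/3, so the gas is monatomic.

γ ≈ 1.66; monatomic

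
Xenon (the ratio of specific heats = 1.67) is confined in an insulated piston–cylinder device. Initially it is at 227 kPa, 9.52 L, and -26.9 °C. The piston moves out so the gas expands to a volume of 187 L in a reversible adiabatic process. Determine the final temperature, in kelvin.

For a reversible adiabat TV^(γ−1) is constant, so T₂ = T₁ (V₁/V₂)^(γ−1).
T₁ = -26.9 °C = 246.2 K.
T₂ = 246.2 × (9.52/187)^(0.67) = 33.49 K.

T₂ ≈ 33.5 K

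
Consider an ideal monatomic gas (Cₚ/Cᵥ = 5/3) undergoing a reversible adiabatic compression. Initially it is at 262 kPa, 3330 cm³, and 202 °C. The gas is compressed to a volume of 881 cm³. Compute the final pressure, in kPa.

Adiabatic: P₁V₁^γ = P₂V₂^γ ⇒ P₂ = P₁ (V₁/V₂)^γ.
P₂ = 262 × (3330/881)^(5/3) = 2403 kPa.

P₂ ≈ 2400 kPa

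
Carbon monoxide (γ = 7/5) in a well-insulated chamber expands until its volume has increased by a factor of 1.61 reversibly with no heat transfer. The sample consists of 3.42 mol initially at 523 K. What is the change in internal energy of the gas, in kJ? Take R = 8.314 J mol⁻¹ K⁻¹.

Adiabatic: T₁V₁^(γ−1) = T₂V₂^(γ−1) ⇒ T₂ = T₁ (V₁/V₂)^(γ−1).
T₂ = 523 × (1/1.61)^(2/5) = 432.3 K.
Q = 0, so ΔU = W_on_gas = nCᵥΔT with Cᵥ = R/(γ−1) = 20.79 J/(mol·K).
ΔU = 3.42 × 20.79 × (432.3 − 523) = -6448 J.

ΔU ≈ -6.45 kJ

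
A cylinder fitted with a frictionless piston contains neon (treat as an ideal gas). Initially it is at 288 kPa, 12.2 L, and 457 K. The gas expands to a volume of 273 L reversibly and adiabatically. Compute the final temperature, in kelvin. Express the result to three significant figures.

T₂ ≈ 57.6 K

For a reversible adiabat TV^(γ−1) is constant, so T₂ = T₁ (V₁/V₂)^(γ−1).
γ = 5/3 for a monatomic ideal gas.
T₂ = 457 × (12.2/273)^(2/3) = 57.55 K.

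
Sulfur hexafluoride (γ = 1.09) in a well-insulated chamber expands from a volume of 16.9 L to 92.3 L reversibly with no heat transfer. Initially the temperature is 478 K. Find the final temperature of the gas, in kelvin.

T₂ ≈ 410 K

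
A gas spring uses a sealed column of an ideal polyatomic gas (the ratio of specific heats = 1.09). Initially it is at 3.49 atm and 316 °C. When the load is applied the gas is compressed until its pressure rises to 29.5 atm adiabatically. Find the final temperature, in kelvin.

T₂ ≈ 703 K

Adiabatic: T₂/T₁ = (P₂/P₁)^((γ−1)/γ).
T₁ = 316 °C = 589.1 K.
T₂ = 589.1 × (29.5/3.49)^(0.0826) = 702.7 K.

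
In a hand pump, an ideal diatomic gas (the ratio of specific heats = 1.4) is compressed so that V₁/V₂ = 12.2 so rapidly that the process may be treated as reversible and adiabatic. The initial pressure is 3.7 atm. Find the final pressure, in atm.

Since PV^γ is constant along a reversible adiabat, P₂ = P₁ (V₁/V₂)^γ.
P₂ = 3.7 × 12.2^(1.4) = 122.8 atm.

P₂ ≈ 123 atm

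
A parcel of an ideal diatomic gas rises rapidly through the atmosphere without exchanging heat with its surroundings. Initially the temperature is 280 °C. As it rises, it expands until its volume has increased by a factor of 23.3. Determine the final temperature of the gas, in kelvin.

For a reversible adiabat TV^(γ−1) is constant, so T₂ = T₁ (V₁/V₂)^(γ−1).
For a diatomic ideal gas γ = 7/5, so γ−1 = 2/5.
T₁ = 280 °C = 553.1 K.
T₂ = 553.1 × (1/23.3)^(2/5) = 157 K.

T₂ ≈ 157 K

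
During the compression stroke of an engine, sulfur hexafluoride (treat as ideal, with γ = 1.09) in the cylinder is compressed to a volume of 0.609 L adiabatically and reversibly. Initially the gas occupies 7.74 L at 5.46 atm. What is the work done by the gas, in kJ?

W ≈ -12.2 kJ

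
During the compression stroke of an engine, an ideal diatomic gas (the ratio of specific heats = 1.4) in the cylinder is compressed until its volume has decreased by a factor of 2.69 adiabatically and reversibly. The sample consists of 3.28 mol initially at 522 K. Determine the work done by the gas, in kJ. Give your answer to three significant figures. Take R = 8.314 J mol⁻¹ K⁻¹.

W ≈ -17.3 kJ

Adiabatic: T₁V₁^(γ−1) = T₂V₂^(γ−1) ⇒ T₂ = T₁ (V₁/V₂)^(γ−1).
T₂ = 522 × 2.69^(0.4) = 775.5 K.
Q = 0, so ΔU = W_on_gas = nCᵥΔT with Cᵥ = R/(γ−1) = 20.79 J/(mol·K).
ΔU = 3.28 × 20.79 × (775.5 − 522) = 17280 J.
Work done by the gas = −ΔU = -17280 J.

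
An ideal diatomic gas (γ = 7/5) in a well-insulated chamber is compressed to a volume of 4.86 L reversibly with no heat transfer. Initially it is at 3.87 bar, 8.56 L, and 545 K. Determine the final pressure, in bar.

P₂ ≈ 8.55 bar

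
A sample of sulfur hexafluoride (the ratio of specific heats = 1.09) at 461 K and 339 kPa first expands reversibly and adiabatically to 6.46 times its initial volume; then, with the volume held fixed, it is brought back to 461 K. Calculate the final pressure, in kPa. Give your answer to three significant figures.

P₃ ≈ 52.5 kPa

Adiabatic step (PV^γ = const): P₂ = 339×(1/6.46)^(1.09) = 44.37 kPa; T₂ = 461×(1/6.46)^(0.09) = 389.7 K.
Isochoric: P₃ = P₂(T₃/T₂) = 44.37 × (461/389.7) = 52.48 kPa.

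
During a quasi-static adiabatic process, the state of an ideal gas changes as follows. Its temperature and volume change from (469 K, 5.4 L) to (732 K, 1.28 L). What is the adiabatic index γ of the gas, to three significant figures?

TV^(γ−1) = const ⇒ γ − 1 = ln(T₂/T₁) / ln(V₁/V₂).
γ = 1 + ln(732/469) / ln(5.4/1.28) = 1.309.

γ ≈ 1.31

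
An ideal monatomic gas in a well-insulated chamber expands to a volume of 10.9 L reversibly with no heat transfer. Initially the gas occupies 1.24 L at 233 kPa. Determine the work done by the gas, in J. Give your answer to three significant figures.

W ≈ 332 J

γ = 5/3 for a monatomic ideal gas.
P₂ = P₁(V₁/V₂)^γ = 233×(1.24/10.9)^(5/3) = 6.223 kPa.
For a reversible adiabat, W_by_gas = (P₁V₁ − P₂V₂)/(γ−1).
W_by = (233000×0.00124 − 6223×0.0109) / (2/3) = 331.6 J.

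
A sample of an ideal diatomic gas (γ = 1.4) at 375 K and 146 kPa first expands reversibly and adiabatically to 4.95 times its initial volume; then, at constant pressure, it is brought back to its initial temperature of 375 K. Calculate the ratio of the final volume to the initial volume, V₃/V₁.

V₃/V₁ ≈ 9.39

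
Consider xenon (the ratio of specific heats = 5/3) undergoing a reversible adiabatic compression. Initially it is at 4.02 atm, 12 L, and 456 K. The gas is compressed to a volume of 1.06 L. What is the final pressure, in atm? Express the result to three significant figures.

P₂ ≈ 229 atm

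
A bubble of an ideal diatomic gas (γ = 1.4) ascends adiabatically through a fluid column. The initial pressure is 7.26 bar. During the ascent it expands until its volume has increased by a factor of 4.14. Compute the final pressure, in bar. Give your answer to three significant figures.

P₂ ≈ 0.993 bar

Adiabatic: P₁V₁^γ = P₂V₂^γ ⇒ P₂ = P₁ (V₁/V₂)^γ.
P₂ = 7.26 × (1/4.14)^(1.4) = 0.9934 bar.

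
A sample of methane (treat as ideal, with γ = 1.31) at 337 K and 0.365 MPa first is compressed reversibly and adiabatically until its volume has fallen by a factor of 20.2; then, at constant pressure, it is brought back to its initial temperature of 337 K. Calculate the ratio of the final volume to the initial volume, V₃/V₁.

Adiabatic step: V₂/V₁ = 0.0495; T₂ = T₁·20.2^(0.31) = 855.6 K.
Isobaric step: V₃/V₂ = T₃/T₂ = 337/855.6.
V₃/V₁ = (V₂/V₁)(V₃/V₂) = 0.0495 × (337/855.6) = 0.0195.

V₃/V₁ ≈ 0.0195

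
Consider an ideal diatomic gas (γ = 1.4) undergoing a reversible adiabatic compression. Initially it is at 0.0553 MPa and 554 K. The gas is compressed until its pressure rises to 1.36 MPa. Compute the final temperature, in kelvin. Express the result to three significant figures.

Along an adiabat T P^((1−γ)/γ) is constant, so T₂ = T₁ (P₂/P₁)^((γ−1)/γ).
T₂ = 554 × (1.36/0.0553)^(0.286) = 1383 K.

T₂ ≈ 1380 K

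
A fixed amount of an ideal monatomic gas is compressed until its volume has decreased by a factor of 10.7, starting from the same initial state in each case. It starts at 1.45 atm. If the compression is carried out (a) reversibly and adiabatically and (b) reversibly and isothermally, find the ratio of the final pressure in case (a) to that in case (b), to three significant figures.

P_adiabatic / P_isothermal ≈ 4.86

For a monatomic ideal gas γ = 5/3.
Isothermal: P_b = P₁(V₁/V₂) = 1.45×10.7.
Adiabatic: P_a = P₁(V₁/V₂)^γ = 1.45×10.7^(5/3).
P_a/P_b = (V₁/V₂)^(γ−1) = 10.7^(2/3) = 4.856.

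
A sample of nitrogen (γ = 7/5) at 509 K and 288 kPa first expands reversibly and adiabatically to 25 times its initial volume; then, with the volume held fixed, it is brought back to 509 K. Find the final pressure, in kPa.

P₃ ≈ 11.5 kPa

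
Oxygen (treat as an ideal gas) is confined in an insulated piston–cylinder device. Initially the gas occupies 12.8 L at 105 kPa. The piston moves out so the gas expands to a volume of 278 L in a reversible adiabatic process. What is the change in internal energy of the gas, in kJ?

ΔU ≈ -2.38 kJ

γ = 7/5 for a diatomic ideal gas.
P₂ = P₁(V₁/V₂)^γ = 105×(12.8/278)^(7/5) = 1.411 kPa.
For a reversible adiabat, W_by_gas = (P₁V₁ − P₂V₂)/(γ−1).
W_by = (105000×0.0128 − 1411×0.278) / (2/5) = 2379 J.
Q = 0 ⇒ ΔU = −W_by = -2379 J.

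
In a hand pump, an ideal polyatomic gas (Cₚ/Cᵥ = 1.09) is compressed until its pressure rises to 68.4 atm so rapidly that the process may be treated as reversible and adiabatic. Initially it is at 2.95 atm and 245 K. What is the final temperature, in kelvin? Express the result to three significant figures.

T₂ ≈ 318 K

Along an adiabat T P^((1−γ)/γ) is constant, so T₂ = T₁ (P₂/P₁)^((γ−1)/γ).
T₂ = 245 × (68.4/2.95)^(0.0826) = 317.6 K.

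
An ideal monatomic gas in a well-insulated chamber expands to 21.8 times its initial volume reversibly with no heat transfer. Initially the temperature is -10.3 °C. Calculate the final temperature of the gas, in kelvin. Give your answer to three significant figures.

T₂ ≈ 33.7 K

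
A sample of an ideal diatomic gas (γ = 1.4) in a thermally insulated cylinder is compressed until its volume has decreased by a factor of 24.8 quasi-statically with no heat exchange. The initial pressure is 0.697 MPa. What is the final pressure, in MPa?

Adiabatic: P₁V₁^γ = P₂V₂^γ ⇒ P₂ = P₁ (V₁/V₂)^γ.
P₂ = 0.697 × 24.8^(1.4) = 62.44 MPa.

P₂ ≈ 62.4 MPa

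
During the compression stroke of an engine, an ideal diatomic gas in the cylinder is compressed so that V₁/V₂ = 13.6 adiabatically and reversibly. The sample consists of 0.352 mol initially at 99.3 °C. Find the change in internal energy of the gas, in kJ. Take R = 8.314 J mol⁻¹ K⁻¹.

ΔU ≈ 5.02 kJ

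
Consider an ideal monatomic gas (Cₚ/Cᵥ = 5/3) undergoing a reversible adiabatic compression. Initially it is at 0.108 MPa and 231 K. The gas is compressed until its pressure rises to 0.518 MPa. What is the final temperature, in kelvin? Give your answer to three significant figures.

Adiabatic: T₂/T₁ = (P₂/P₁)^((γ−1)/γ).
T₂ = 231 × (0.518/0.108)^(2/5) = 432.5 K.

T₂ ≈ 432 K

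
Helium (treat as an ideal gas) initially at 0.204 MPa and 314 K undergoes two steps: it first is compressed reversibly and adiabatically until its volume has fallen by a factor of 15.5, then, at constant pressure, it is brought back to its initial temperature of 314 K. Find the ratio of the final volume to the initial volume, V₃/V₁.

For a monatomic ideal gas γ = 5/3.
Adiabatic step: V₂/V₁ = 0.06452; T₂ = T₁·15.5^(2/3) = 1952 K.
Isobaric step: V₃/V₂ = T₃/T₂ = 314/1952.
V₃/V₁ = (V₂/V₁)(V₃/V₂) = 0.06452 × (314/1952) = 0.01038.

V₃/V₁ ≈ 0.0104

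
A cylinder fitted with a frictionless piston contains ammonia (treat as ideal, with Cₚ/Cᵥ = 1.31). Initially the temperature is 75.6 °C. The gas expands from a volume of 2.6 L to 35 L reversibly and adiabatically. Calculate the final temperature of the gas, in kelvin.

T₂ ≈ 156 K

Adiabatic: T₁V₁^(γ−1) = T₂V₂^(γ−1) ⇒ T₂ = T₁ (V₁/V₂)^(γ−1).
T₁ = 75.6 °C = 348.8 K.
T₂ = 348.8 × (2.6/35)^(0.31) = 155.8 K.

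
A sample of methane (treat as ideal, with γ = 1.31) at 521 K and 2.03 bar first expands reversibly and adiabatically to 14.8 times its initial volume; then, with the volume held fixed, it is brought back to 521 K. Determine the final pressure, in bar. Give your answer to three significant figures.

Adiabatic step (PV^γ = const): P₂ = 2.03×(1/14.8)^(1.31) = 0.05949 bar; T₂ = 521×(1/14.8)^(0.31) = 226 K.
Isochoric: P₃ = P₂(T₃/T₂) = 0.05949 × (521/226) = 0.1372 bar.

P₃ ≈ 0.137 bar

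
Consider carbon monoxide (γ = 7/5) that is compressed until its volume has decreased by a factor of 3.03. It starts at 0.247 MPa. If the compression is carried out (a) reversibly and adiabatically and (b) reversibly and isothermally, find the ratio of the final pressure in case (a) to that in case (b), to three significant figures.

P_adiabatic / P_isothermal ≈ 1.56

Isothermal: P_b = P₁(V₁/V₂) = 0.247×3.03.
Adiabatic: P_a = P₁(V₁/V₂)^γ = 0.247×3.03^(7/5).
P_a/P_b = (V₁/V₂)^(γ−1) = 3.03^(2/5) = 1.558.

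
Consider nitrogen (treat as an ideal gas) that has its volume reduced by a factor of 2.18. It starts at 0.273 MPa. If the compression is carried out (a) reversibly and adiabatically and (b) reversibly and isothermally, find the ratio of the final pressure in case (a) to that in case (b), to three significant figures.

For a diatomic ideal gas γ = 7/5.
Isothermal: P_b = P₁(V₁/V₂) = 0.273×2.18.
Adiabatic: P_a = P₁(V₁/V₂)^γ = 0.273×2.18^(7/5).
P_a/P_b = (V₁/V₂)^(γ−1) = 2.18^(2/5) = 1.366.

P_adiabatic / P_isothermal ≈ 1.37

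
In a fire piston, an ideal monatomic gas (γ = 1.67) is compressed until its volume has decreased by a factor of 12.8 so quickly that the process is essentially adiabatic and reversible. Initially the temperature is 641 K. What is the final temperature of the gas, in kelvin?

Adiabatic: T₁V₁^(γ−1) = T₂V₂^(γ−1) ⇒ T₂ = T₁ (V₁/V₂)^(γ−1).
T₂ = 641 × 12.8^(0.67) = 3537 K.

T₂ ≈ 3540 K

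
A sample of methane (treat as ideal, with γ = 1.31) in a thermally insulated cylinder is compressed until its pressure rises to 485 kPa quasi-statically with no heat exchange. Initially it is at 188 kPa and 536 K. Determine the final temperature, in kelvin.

Adiabatic: T₂/T₁ = (P₂/P₁)^((γ−1)/γ).
T₂ = 536 × (485/188)^(0.237) = 670.8 K.

T₂ ≈ 671 K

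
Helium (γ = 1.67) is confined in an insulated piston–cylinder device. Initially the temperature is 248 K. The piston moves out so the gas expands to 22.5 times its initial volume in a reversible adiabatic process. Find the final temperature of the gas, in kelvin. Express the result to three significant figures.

Adiabatic: T₁V₁^(γ−1) = T₂V₂^(γ−1) ⇒ T₂ = T₁ (V₁/V₂)^(γ−1).
T₂ = 248 × (1/22.5)^(0.67) = 30.8 K.

T₂ ≈ 30.8 K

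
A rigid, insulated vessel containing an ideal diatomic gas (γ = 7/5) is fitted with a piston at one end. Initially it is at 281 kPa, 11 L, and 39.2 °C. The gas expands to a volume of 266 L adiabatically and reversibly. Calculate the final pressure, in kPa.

P₂ ≈ 3.25 kPa

Since PV^γ is constant along a reversible adiabat, P₂ = P₁ (V₁/V₂)^γ.
P₂ = 281 × (11/266)^(7/5) = 3.25 kPa.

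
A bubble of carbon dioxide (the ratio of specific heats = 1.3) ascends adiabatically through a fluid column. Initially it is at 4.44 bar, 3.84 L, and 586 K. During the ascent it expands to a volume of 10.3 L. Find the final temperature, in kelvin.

T₂ ≈ 436 K

Adiabatic: T₁V₁^(γ−1) = T₂V₂^(γ−1) ⇒ T₂ = T₁ (V₁/V₂)^(γ−1).
T₂ = 586 × (3.84/10.3)^(0.3) = 435.9 K.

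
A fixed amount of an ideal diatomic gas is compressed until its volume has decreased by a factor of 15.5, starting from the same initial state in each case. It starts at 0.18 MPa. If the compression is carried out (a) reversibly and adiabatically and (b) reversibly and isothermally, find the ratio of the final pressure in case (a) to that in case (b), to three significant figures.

For a diatomic ideal gas γ = 7/5.
Isothermal: P_b = P₁(V₁/V₂) = 0.18×15.5.
Adiabatic: P_a = P₁(V₁/V₂)^γ = 0.18×15.5^(7/5).
P_a/P_b = (V₁/V₂)^(γ−1) = 15.5^(2/5) = 2.993.

P_adiabatic / P_isothermal ≈ 2.99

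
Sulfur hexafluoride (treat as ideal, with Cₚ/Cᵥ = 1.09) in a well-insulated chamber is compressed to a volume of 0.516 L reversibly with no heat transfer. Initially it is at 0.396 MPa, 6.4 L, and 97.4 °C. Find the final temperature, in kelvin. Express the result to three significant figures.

T₂ ≈ 465 K

Adiabatic: T₁V₁^(γ−1) = T₂V₂^(γ−1) ⇒ T₂ = T₁ (V₁/V₂)^(γ−1).
T₁ = 97.4 °C = 370.5 K.
T₂ = 370.5 × (6.4/0.516)^(0.09) = 464.8 K.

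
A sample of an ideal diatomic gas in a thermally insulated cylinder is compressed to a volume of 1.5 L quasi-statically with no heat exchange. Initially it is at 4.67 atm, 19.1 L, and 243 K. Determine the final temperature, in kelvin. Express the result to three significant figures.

Adiabatic: T₁V₁^(γ−1) = T₂V₂^(γ−1) ⇒ T₂ = T₁ (V₁/V₂)^(γ−1).
γ = 7/5 for a diatomic ideal gas.
T₂ = 243 × (19.1/1.5)^(2/5) = 672.3 K.

T₂ ≈ 672 K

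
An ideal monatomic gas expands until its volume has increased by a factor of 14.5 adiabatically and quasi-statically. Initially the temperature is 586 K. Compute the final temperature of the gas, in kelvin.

Adiabatic: T₁V₁^(γ−1) = T₂V₂^(γ−1) ⇒ T₂ = T₁ (V₁/V₂)^(γ−1).
For a monatomic ideal gas γ = 5/3, so γ−1 = 2/3.
T₂ = 586 × (1/14.5)^(2/3) = 98.55 K.

T₂ ≈ 98.5 K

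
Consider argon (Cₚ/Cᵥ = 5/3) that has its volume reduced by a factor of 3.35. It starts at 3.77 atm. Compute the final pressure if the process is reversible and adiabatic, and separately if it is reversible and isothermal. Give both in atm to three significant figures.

Isothermal: P₂ = P₁(V₁/V₂) = 3.77×3.35 = 12.63 atm.
Adiabatic: P₂ = P₁(V₁/V₂)^γ = 3.77×3.35^(5/3) = 28.28 atm.

adiabatic: 28.3 atm; isothermal: 12.6 atm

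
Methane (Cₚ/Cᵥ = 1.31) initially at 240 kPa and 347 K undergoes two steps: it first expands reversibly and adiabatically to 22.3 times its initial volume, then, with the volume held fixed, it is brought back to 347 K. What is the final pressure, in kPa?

Adiabatic step (PV^γ = const): P₂ = 240×(1/22.3)^(1.31) = 4.111 kPa; T₂ = 347×(1/22.3)^(0.31) = 132.5 K.
Isochoric: P₃ = P₂(T₃/T₂) = 4.111 × (347/132.5) = 10.76 kPa.

P₃ ≈ 10.8 kPa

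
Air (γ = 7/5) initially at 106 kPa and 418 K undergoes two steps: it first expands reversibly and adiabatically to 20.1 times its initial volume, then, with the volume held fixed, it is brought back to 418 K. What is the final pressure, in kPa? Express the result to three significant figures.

P₃ ≈ 5.27 kPa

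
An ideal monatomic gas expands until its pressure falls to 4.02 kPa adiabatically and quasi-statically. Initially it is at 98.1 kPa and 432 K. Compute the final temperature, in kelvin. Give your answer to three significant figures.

T₂ ≈ 120 K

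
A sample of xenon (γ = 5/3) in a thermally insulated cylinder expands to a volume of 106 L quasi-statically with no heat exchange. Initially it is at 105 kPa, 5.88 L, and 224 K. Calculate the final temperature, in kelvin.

For a reversible adiabat TV^(γ−1) is constant, so T₂ = T₁ (V₁/V₂)^(γ−1).
T₂ = 224 × (5.88/106)^(2/3) = 32.58 K.

T₂ ≈ 32.6 K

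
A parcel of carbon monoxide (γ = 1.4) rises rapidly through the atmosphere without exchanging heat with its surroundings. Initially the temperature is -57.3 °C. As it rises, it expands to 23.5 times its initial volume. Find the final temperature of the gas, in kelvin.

T₂ ≈ 61.1 K

For a reversible adiabat TV^(γ−1) is constant, so T₂ = T₁ (V₁/V₂)^(γ−1).
T₁ = -57.3 °C = 215.8 K.
T₂ = 215.8 × (1/23.5)^(0.4) = 61.06 K.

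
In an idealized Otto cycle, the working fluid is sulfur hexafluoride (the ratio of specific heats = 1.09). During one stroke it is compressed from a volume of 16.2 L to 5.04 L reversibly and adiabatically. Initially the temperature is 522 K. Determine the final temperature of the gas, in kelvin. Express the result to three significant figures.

T₂ ≈ 580 K

Adiabatic: T₁V₁^(γ−1) = T₂V₂^(γ−1) ⇒ T₂ = T₁ (V₁/V₂)^(γ−1).
T₂ = 522 × (16.2/5.04)^(0.09) = 579.8 K.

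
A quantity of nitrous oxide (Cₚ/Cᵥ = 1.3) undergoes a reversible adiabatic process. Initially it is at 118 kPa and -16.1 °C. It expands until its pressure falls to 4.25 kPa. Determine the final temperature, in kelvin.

T₂ ≈ 119 K

Along an adiabat T P^((1−γ)/γ) is constant, so T₂ = T₁ (P₂/P₁)^((γ−1)/γ).
T₁ = -16.1 °C = 257 K.
T₂ = 257 × (4.25/118)^(0.231) = 119.4 K.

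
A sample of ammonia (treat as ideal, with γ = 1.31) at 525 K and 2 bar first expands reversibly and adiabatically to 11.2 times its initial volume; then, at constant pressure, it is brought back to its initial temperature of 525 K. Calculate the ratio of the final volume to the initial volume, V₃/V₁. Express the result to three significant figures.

Adiabatic step: V₂/V₁ = 11.2; T₂ = T₁·(1/11.2)^(0.31) = 248.3 K.
Isobaric step: V₃/V₂ = T₃/T₂ = 525/248.3.
V₃/V₁ = (V₂/V₁)(V₃/V₂) = 11.2 × (525/248.3) = 23.69.

V₃/V₁ ≈ 23.7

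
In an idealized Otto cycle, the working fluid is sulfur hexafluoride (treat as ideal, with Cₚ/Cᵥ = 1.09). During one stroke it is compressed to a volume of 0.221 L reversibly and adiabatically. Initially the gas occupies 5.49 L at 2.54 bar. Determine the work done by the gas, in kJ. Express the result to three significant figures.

W ≈ -5.19 kJ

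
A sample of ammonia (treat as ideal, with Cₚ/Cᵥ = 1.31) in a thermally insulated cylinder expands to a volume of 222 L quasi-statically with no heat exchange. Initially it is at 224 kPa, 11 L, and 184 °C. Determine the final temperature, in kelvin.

T₂ ≈ 180 K

For a reversible adiabat TV^(γ−1) is constant, so T₂ = T₁ (V₁/V₂)^(γ−1).
T₁ = 184 °C = 457.1 K.
T₂ = 457.1 × (11/222)^(0.31) = 180.1 K.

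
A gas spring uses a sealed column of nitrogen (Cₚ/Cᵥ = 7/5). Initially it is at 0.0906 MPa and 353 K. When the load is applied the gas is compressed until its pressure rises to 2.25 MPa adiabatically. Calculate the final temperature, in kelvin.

T₂ ≈ 884 K

Adiabatic: T₂/T₁ = (P₂/P₁)^((γ−1)/γ).
T₂ = 353 × (2.25/0.0906)^(2/7) = 883.8 K.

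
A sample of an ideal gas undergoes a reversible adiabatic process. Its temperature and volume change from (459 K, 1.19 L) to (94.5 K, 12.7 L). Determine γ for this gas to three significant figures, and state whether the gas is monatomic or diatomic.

γ ≈ 1.67; monatomic

TV^(γ−1) = const ⇒ γ − 1 = ln(T₂/T₁) / ln(V₁/V₂).
γ = 1 + ln(94.5/459) / ln(1.19/12.7) = 1.668.
γ ≈ 1.67 is close to 5/3, so the gas is monatomic.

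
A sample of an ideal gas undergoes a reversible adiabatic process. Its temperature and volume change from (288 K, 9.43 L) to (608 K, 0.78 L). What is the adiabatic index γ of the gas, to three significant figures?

TV^(γ−1) = const ⇒ γ − 1 = ln(T₂/T₁) / ln(V₁/V₂).
γ = 1 + ln(608/288) / ln(9.43/0.78) = 1.3.

γ ≈ 1.30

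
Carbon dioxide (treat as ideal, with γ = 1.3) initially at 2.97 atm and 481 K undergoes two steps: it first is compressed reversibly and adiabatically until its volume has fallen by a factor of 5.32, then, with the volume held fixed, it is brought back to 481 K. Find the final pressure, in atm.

Adiabatic step (PV^γ = const): P₂ = 2.97×5.32^(1.3) = 26.09 atm; T₂ = 481×5.32^(0.3) = 794.2 K.
Isochoric: P₃ = P₂(T₃/T₂) = 26.09 × (481/794.2) = 15.8 atm.

P₃ ≈ 15.8 atm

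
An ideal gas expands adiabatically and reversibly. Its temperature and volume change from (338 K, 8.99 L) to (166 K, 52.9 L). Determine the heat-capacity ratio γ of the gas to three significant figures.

γ ≈ 1.40

TV^(γ−1) = const ⇒ γ − 1 = ln(T₂/T₁) / ln(V₁/V₂).
γ = 1 + ln(166/338) / ln(8.99/52.9) = 1.401.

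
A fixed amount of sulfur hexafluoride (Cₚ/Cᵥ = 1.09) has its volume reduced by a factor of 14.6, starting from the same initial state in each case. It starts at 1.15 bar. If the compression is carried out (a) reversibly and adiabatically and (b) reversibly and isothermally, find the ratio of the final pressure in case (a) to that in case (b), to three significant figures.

P_adiabatic / P_isothermal ≈ 1.27

Isothermal: P_b = P₁(V₁/V₂) = 1.15×14.6.
Adiabatic: P_a = P₁(V₁/V₂)^γ = 1.15×14.6^(1.09).
P_a/P_b = (V₁/V₂)^(γ−1) = 14.6^(0.09) = 1.273.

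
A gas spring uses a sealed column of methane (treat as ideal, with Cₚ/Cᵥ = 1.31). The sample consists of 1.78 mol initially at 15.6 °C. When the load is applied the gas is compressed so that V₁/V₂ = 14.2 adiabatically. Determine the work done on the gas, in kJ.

For a reversible adiabat TV^(γ−1) is constant, so T₂ = T₁ (V₁/V₂)^(γ−1).
T₁ = 15.6 °C = 288.8 K.
T₂ = 288.8 × 14.2^(0.31) = 657.3 K.
Q = 0, so ΔU = W_on_gas = nCᵥΔT with Cᵥ = R/(γ−1) = 26.82 J/(mol·K).
ΔU = 1.78 × 26.82 × (657.3 − 288.8) = 17590 J.

W ≈ 17.6 kJ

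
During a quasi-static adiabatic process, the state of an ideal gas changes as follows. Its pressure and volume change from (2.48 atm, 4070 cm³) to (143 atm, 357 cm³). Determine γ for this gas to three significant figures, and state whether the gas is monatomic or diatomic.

PV^γ = const ⇒ γ = ln(P₂/P₁) / ln(V₁/V₂).
γ = ln(143/2.48) / ln(4070/357) = 1.666.
γ ≈ 1.67 is close to 5/3, so the gas is monatomic.

γ ≈ 1.67; monatomic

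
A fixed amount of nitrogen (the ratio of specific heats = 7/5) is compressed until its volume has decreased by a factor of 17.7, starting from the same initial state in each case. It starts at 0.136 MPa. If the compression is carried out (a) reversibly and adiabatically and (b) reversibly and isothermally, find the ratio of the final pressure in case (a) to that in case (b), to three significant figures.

P_adiabatic / P_isothermal ≈ 3.16

Isothermal: P_b = P₁(V₁/V₂) = 0.136×17.7.
Adiabatic: P_a = P₁(V₁/V₂)^γ = 0.136×17.7^(7/5).
P_a/P_b = (V₁/V₂)^(γ−1) = 17.7^(2/5) = 3.156.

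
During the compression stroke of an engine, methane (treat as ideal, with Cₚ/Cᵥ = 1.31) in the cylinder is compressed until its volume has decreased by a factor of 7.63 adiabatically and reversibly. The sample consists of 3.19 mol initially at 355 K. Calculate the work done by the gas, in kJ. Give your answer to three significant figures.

W ≈ -26.7 kJ

Adiabatic: T₁V₁^(γ−1) = T₂V₂^(γ−1) ⇒ T₂ = T₁ (V₁/V₂)^(γ−1).
T₂ = 355 × 7.63^(0.31) = 666.5 K.
Q = 0, so ΔU = W_on_gas = nCᵥΔT with Cᵥ = R/(γ−1) = 26.82 J/(mol·K).
ΔU = 3.19 × 26.82 × (666.5 − 355) = 26650 J.
Work done by the gas = −ΔU = -26650 J.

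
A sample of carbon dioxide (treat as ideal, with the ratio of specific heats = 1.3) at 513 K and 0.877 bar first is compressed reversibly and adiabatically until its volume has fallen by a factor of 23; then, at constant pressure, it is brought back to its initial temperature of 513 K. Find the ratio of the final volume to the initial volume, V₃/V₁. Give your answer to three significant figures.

V₃/V₁ ≈ 0.0170

Adiabatic step: V₂/V₁ = 0.04348; T₂ = T₁·23^(0.3) = 1314 K.
Isobaric step: V₃/V₂ = T₃/T₂ = 513/1314.
V₃/V₁ = (V₂/V₁)(V₃/V₂) = 0.04348 × (513/1314) = 0.01697.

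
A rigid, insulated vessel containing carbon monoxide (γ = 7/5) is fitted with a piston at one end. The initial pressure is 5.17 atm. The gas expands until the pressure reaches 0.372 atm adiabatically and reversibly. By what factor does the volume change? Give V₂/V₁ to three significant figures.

V₂/V₁ ≈ 6.55

From PV^γ = const, V₂/V₁ = (P₁/P₂)^(1/γ).
V₂/V₁ = (5.17/0.372)^(5/7) = 6.552.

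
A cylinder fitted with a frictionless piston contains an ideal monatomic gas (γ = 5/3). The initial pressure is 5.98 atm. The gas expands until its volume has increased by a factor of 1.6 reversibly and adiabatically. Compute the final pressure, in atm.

Since PV^γ is constant along a reversible adiabat, P₂ = P₁ (V₁/V₂)^γ.
P₂ = 5.98 × (1/1.6)^(5/3) = 2.732 atm.

P₂ ≈ 2.73 atm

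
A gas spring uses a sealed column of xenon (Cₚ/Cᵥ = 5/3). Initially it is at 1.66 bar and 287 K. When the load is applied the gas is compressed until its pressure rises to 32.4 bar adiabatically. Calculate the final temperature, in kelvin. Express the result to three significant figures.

Adiabatic: T₂/T₁ = (P₂/P₁)^((γ−1)/γ).
T₂ = 287 × (32.4/1.66)^(2/5) = 942 K.

T₂ ≈ 942 K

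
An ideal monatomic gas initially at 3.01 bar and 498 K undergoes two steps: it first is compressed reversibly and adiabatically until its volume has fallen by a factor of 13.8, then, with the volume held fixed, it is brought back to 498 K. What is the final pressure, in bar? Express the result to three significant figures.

For a monatomic ideal gas γ = 5/3.
Adiabatic step (PV^γ = const): P₂ = 3.01×13.8^(5/3) = 239 bar; T₂ = 498×13.8^(2/3) = 2865 K.
Isochoric: P₃ = P₂(T₃/T₂) = 239 × (498/2865) = 41.54 bar.

P₃ ≈ 41.5 bar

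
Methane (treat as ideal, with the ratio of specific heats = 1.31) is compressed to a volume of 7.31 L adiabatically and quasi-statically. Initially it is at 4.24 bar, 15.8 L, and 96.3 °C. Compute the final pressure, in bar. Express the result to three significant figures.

P₂ ≈ 11.6 bar

Adiabatic: P₁V₁^γ = P₂V₂^γ ⇒ P₂ = P₁ (V₁/V₂)^γ.
P₂ = 4.24 × (15.8/7.31)^(1.31) = 11.64 bar.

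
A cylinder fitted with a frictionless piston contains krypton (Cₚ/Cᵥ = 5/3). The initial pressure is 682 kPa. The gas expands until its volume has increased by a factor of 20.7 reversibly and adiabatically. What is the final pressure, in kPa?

P₂ ≈ 4.37 kPa

Since PV^γ is constant along a reversible adiabat, P₂ = P₁ (V₁/V₂)^γ.
P₂ = 682 × (1/20.7)^(5/3) = 4.37 kPa.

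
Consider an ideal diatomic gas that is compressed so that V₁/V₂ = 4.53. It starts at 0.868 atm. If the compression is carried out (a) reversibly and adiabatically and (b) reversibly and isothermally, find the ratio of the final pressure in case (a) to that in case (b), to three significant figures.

For a diatomic ideal gas γ = 7/5.
Isothermal: P_b = P₁(V₁/V₂) = 0.868×4.53.
Adiabatic: P_a = P₁(V₁/V₂)^γ = 0.868×4.53^(7/5).
P_a/P_b = (V₁/V₂)^(γ−1) = 4.53^(2/5) = 1.83.

P_adiabatic / P_isothermal ≈ 1.83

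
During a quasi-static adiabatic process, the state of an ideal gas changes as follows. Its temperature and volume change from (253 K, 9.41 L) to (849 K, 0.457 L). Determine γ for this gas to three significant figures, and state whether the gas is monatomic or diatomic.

TV^(γ−1) = const ⇒ γ − 1 = ln(T₂/T₁) / ln(V₁/V₂).
γ = 1 + ln(849/253) / ln(9.41/0.457) = 1.4.
γ ≈ 1.40 is close to 7/5, so the gas is diatomic.

γ ≈ 1.40; diatomic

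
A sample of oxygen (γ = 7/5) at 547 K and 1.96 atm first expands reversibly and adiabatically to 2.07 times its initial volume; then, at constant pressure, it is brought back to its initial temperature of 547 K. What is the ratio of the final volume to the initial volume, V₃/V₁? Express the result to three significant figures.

V₃/V₁ ≈ 2.77

Adiabatic step: V₂/V₁ = 2.07; T₂ = T₁·(1/2.07)^(2/5) = 408.9 K.
Isobaric step: V₃/V₂ = T₃/T₂ = 547/408.9.
V₃/V₁ = (V₂/V₁)(V₃/V₂) = 2.07 × (547/408.9) = 2.769.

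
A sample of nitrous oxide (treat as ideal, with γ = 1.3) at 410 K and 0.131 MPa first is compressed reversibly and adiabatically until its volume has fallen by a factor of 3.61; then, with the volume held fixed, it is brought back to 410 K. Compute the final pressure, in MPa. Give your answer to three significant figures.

P₃ ≈ 0.473 MPa

Adiabatic step (PV^γ = const): P₂ = 0.131×3.61^(1.3) = 0.6951 MPa; T₂ = 410×3.61^(0.3) = 602.6 K.
Isochoric: P₃ = P₂(T₃/T₂) = 0.6951 × (410/602.6) = 0.4729 MPa.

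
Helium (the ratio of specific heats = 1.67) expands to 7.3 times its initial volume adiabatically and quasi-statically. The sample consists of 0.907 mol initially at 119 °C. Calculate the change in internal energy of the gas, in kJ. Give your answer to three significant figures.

ΔU ≈ -3.25 kJ

Adiabatic: T₁V₁^(γ−1) = T₂V₂^(γ−1) ⇒ T₂ = T₁ (V₁/V₂)^(γ−1).
T₁ = 119 °C = 392.1 K.
T₂ = 392.1 × (1/7.3)^(0.67) = 103.5 K.
Q = 0, so ΔU = W_on_gas = nCᵥΔT with Cᵥ = R/(γ−1) = 12.41 J/(mol·K).
ΔU = 0.907 × 12.41 × (103.5 − 392.1) = -3249 J.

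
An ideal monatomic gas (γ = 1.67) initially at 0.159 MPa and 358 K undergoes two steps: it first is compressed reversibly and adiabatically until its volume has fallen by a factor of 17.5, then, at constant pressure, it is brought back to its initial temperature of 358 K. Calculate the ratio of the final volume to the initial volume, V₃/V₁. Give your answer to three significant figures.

Adiabatic step: V₂/V₁ = 0.05714; T₂ = T₁·17.5^(0.67) = 2436 K.
Isobaric step: V₃/V₂ = T₃/T₂ = 358/2436.
V₃/V₁ = (V₂/V₁)(V₃/V₂) = 0.05714 × (358/2436) = 0.008397.

V₃/V₁ ≈ 0.00840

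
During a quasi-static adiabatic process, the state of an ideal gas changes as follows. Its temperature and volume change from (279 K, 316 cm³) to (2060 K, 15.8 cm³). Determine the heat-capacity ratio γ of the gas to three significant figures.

TV^(γ−1) = const ⇒ γ − 1 = ln(T₂/T₁) / ln(V₁/V₂).
γ = 1 + ln(2060/279) / ln(316/15.8) = 1.667.

γ ≈ 1.67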